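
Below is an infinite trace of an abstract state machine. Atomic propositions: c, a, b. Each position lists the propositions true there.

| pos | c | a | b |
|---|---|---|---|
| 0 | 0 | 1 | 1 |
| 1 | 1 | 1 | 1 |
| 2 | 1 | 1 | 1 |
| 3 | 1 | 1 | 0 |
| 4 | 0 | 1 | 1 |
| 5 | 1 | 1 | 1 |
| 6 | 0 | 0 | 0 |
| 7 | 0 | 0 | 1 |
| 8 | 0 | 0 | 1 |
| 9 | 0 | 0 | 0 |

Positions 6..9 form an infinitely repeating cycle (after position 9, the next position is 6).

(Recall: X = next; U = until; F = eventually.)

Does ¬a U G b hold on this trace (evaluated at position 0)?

Walking from position 0: at position 0, G b has not yet held and ¬a fails, so ¬a U G b is false.

No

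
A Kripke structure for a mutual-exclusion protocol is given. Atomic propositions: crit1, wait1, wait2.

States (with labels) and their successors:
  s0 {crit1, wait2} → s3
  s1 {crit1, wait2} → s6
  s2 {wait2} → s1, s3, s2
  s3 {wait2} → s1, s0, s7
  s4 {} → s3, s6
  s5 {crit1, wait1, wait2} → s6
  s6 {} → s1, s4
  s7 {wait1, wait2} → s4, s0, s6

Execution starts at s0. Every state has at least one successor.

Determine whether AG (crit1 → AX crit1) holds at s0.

States satisfying crit1 → AX crit1: {s2, s3, s4, s6, s7}.
States satisfying AG (crit1 → AX crit1): ∅.
s0 is reachable from s0 and violates crit1 → AX crit1, so AG fails at s0.
s0 ∉ Sat(AG (crit1 → AX crit1)).

Violated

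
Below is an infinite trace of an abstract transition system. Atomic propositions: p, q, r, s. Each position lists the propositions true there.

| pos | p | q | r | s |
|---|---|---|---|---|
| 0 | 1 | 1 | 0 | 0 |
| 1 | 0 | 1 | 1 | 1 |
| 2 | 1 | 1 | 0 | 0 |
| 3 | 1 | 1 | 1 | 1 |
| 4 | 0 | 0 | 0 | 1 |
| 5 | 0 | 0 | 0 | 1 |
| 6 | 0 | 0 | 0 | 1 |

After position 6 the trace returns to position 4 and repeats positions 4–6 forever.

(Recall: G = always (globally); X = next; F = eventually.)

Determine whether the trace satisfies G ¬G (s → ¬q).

¬G (s → ¬q) must hold at every position from 0 onward. It fails at position 4, so G ¬G (s → ¬q) is false.

Violated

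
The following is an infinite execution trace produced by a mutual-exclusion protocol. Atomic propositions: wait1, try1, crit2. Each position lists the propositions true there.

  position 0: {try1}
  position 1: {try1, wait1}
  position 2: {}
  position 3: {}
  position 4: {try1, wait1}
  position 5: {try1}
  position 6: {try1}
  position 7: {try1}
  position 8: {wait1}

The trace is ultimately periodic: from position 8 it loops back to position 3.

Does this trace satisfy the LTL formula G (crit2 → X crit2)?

Yes

crit2 → X crit2 holds at every position 0..8, and those are all positions ever visited, so G (crit2 → X crit2) holds.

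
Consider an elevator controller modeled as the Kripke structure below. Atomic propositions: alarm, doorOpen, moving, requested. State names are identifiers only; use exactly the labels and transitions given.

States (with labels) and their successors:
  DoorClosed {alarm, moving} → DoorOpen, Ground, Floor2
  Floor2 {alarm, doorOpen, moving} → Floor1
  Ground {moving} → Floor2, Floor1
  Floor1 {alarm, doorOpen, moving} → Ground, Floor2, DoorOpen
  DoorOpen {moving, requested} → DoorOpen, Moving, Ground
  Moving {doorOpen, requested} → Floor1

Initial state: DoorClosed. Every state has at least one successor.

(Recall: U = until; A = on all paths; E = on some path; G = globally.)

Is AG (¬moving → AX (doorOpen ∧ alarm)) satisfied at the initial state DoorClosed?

Satisfied

States satisfying ¬moving → AX (doorOpen ∧ alarm): {DoorClosed, Floor2, Ground, Floor1, DoorOpen, Moving}.
States satisfying AG (¬moving → AX (doorOpen ∧ alarm)): {DoorClosed, Floor2, Ground, Floor1, DoorOpen, Moving}.
Every state reachable from DoorClosed satisfies ¬moving → AX (doorOpen ∧ alarm).
DoorClosed ∈ Sat(AG (¬moving → AX (doorOpen ∧ alarm))).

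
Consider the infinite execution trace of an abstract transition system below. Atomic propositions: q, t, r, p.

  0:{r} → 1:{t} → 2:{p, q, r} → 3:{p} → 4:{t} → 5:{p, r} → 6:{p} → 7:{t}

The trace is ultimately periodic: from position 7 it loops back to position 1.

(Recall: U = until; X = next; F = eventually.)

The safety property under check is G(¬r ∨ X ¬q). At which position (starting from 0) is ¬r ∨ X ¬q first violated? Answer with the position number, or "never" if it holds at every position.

never

¬r ∨ X ¬q holds at every position 0..7, and those are all the positions the trace ever visits, so the invariant G(¬r ∨ X ¬q) is never violated.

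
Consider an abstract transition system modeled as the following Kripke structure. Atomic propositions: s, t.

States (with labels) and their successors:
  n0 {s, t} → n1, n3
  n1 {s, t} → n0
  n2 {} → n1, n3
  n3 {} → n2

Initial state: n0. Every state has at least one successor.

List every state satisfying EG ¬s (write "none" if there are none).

{n2, n3}

States satisfying ¬s: {n2, n3}.
States satisfying EG ¬s: {n2, n3}.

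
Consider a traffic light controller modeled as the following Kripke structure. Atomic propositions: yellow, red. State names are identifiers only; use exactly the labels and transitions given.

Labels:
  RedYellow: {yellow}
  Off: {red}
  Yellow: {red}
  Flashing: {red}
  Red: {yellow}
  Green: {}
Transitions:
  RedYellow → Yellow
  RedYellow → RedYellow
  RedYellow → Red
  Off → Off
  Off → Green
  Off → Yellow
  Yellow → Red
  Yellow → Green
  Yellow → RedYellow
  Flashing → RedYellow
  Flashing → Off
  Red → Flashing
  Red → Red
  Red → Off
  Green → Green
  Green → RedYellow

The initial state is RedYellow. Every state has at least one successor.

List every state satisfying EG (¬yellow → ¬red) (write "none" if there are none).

States satisfying ¬yellow → ¬red: {RedYellow, Red, Green}.
States satisfying EG (¬yellow → ¬red): {RedYellow, Red, Green}.

{RedYellow, Red, Green}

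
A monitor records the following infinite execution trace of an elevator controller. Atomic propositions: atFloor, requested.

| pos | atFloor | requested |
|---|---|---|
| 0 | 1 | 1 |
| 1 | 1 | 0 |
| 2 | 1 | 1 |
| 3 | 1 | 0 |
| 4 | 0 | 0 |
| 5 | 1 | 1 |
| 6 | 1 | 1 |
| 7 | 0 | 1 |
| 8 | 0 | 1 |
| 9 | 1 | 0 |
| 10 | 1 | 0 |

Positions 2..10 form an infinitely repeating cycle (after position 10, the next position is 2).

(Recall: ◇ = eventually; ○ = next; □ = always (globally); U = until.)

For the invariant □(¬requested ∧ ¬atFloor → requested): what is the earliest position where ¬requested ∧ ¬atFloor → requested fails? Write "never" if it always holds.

4

Check ¬requested ∧ ¬atFloor → requested at each position in order: 0 ✓, 1 ✓, 2 ✓, 3 ✓.
At position 4 the labels are {}, so ¬requested ∧ ¬atFloor → requested is false there. This is the first violation.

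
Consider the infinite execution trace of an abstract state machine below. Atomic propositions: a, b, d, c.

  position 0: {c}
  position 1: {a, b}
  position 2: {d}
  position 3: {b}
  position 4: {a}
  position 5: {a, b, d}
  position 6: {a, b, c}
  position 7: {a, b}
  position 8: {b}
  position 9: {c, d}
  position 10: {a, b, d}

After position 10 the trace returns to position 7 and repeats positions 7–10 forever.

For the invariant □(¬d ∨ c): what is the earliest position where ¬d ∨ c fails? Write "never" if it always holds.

2

Check ¬d ∨ c at each position in order: 0 ✓, 1 ✓.
At position 2 the labels are {d}, so ¬d ∨ c is false there. This is the first violation.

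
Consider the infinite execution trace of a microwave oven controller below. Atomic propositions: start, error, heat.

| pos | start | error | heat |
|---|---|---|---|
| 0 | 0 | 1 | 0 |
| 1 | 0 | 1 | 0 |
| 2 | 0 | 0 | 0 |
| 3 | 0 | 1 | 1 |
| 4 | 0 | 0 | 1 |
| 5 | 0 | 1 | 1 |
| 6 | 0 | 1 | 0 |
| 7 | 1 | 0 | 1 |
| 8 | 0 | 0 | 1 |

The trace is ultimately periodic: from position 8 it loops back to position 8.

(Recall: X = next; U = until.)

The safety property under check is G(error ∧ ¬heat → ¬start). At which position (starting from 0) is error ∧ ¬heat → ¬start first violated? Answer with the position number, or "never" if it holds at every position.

error ∧ ¬heat → ¬start holds at every position 0..8, and those are all the positions the trace ever visits, so the invariant G(error ∧ ¬heat → ¬start) is never violated.

never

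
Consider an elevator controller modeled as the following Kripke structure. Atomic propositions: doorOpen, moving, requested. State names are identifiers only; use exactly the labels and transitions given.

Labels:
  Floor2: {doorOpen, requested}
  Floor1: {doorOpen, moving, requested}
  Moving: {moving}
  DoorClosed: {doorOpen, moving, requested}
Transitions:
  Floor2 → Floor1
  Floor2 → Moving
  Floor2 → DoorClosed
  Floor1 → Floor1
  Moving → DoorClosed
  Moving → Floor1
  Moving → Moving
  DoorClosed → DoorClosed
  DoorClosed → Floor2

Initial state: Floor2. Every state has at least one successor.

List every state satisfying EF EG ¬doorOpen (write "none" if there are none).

States satisfying EG ¬doorOpen: {Moving}.
States satisfying EF EG ¬doorOpen: {Floor2, Moving, DoorClosed}.

{Floor2, Moving, DoorClosed}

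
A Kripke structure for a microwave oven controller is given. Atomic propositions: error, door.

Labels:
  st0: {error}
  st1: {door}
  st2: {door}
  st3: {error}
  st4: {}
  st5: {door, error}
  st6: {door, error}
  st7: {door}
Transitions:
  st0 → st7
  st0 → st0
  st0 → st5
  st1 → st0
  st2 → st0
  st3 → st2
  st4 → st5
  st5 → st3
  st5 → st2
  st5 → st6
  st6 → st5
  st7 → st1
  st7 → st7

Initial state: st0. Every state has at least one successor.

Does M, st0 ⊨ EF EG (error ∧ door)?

States satisfying EG (error ∧ door): {st5, st6}.
States satisfying EF EG (error ∧ door): {st0, st1, st2, st3, st4, st5, st6, st7}.
Some path from st0 reaches a state where EG (error ∧ door) holds.
st0 ∈ Sat(EF EG (error ∧ door)).

Satisfied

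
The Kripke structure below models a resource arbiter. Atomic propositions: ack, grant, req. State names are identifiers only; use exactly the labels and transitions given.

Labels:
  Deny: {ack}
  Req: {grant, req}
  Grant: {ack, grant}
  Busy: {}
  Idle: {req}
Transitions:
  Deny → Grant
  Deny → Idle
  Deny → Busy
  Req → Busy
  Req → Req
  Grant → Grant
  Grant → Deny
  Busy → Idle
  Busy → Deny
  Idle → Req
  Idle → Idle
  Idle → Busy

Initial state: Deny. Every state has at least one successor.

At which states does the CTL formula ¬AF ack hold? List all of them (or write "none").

{Req, Busy, Idle}

States satisfying ack: {Deny, Grant}.
States satisfying AF ack: {Deny, Grant}.
States satisfying ¬AF ack: {Req, Busy, Idle}.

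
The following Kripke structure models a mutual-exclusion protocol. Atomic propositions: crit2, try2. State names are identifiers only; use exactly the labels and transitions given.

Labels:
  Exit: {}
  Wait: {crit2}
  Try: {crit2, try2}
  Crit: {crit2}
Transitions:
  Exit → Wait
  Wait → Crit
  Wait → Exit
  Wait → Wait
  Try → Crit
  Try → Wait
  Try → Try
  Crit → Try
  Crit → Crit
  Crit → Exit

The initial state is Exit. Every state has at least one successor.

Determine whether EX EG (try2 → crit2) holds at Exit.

Yes

States satisfying EG (try2 → crit2): {Exit, Wait, Try, Crit}.
States satisfying EX EG (try2 → crit2): {Exit, Wait, Try, Crit}.
Exit ∈ Sat(EX EG (try2 → crit2)).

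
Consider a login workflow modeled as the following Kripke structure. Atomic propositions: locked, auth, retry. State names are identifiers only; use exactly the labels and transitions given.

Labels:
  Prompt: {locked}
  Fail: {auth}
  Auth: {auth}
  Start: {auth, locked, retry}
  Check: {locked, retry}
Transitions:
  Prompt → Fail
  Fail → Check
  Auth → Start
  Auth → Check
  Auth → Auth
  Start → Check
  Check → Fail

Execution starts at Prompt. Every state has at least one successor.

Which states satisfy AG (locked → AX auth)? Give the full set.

{Prompt, Fail, Check}

States satisfying locked → AX auth: {Prompt, Fail, Auth, Check}.
States satisfying AG (locked → AX auth): {Prompt, Fail, Check}.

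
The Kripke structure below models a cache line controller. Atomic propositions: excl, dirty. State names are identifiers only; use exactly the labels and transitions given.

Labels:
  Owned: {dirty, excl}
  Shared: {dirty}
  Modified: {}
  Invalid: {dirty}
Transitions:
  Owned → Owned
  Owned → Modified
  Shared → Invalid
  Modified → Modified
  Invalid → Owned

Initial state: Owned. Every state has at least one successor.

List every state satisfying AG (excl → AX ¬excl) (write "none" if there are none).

{Modified}

States satisfying excl → AX ¬excl: {Shared, Modified, Invalid}.
States satisfying AG (excl → AX ¬excl): {Modified}.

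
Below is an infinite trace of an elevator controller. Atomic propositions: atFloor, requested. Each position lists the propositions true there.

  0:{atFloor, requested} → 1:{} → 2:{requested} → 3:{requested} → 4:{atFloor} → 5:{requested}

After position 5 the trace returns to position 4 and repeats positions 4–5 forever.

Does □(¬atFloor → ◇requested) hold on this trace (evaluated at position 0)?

¬atFloor → ◇requested holds at every position 0..5, and those are all positions ever visited, so □(¬atFloor → ◇requested) holds.
Positions where ¬atFloor holds: 1, 2, 3, 5.
Check ◇requested at each: 1→ok, 2→ok, 3→ok, 5→ok.

Yes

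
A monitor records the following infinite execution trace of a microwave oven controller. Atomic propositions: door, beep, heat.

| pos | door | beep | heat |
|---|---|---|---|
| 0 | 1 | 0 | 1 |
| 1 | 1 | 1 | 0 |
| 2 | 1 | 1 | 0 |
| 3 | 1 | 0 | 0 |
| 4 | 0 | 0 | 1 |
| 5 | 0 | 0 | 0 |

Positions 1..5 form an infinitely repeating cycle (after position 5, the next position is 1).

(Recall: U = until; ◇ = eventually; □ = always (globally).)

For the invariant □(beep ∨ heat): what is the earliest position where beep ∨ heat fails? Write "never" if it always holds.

3

Check beep ∨ heat at each position in order: 0 ✓, 1 ✓, 2 ✓.
At position 3 the labels are {door}, so beep ∨ heat is false there. This is the first violation.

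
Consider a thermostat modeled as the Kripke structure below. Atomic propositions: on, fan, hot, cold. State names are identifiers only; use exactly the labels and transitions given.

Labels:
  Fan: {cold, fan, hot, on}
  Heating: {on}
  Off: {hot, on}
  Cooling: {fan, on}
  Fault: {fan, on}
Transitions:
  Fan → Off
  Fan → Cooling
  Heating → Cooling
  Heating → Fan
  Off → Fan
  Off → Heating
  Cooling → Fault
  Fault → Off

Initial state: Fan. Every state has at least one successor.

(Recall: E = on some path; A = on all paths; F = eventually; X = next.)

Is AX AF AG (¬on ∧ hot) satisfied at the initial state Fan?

Does not hold

States satisfying AF AG (¬on ∧ hot): ∅.
States satisfying AX AF AG (¬on ∧ hot): ∅.
Fan ∉ Sat(AX AF AG (¬on ∧ hot)).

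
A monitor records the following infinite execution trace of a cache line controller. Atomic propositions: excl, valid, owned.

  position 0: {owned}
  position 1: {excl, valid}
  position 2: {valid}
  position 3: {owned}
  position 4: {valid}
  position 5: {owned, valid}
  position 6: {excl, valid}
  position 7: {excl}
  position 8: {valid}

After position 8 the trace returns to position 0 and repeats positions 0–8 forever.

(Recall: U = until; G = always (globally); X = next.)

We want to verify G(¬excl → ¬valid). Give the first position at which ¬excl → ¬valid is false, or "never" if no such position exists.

2

Check ¬excl → ¬valid at each position in order: 0 ✓, 1 ✓.
At position 2 the labels are {valid}, so ¬excl → ¬valid is false there. This is the first violation.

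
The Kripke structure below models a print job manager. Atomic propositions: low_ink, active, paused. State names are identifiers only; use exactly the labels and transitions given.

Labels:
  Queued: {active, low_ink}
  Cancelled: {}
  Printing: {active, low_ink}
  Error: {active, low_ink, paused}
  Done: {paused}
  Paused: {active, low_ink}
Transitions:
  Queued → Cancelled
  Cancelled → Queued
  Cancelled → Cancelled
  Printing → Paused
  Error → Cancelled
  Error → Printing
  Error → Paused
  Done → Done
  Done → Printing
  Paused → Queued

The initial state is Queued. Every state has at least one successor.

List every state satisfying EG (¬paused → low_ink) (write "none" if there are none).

States satisfying ¬paused → low_ink: {Queued, Printing, Error, Done, Paused}.
States satisfying EG (¬paused → low_ink): {Done}.

{Done}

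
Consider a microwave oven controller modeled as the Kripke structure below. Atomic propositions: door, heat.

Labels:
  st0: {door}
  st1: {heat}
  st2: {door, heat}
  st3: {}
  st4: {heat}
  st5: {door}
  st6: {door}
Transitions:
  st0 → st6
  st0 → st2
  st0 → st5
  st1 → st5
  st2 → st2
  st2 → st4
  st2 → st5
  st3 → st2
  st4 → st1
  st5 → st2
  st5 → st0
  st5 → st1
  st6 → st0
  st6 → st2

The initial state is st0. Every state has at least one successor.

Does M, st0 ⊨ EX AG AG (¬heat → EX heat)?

States satisfying AG AG (¬heat → EX heat): {st0, st1, st2, st3, st4, st5, st6}.
States satisfying EX AG AG (¬heat → EX heat): {st0, st1, st2, st3, st4, st5, st6}.
st0 ∈ Sat(EX AG AG (¬heat → EX heat)).

Satisfied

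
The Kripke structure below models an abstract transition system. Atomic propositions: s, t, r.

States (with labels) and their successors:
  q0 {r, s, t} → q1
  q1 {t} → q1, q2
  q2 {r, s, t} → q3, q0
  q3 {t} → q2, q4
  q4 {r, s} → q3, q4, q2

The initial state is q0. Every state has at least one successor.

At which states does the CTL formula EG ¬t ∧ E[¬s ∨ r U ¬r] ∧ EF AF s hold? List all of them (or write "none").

States satisfying ¬t: {q4}.
States satisfying EG ¬t: {q4}.
States satisfying ¬s ∨ r: {q0, q1, q2, q3, q4}.
States satisfying ¬r: {q1, q3}.
States satisfying E[¬s ∨ r U ¬r]: {q0, q1, q2, q3, q4}.
States satisfying EG ¬t ∧ E[¬s ∨ r U ¬r]: {q4}.
States satisfying AF s: {q0, q2, q3, q4}.
States satisfying EF AF s: {q0, q1, q2, q3, q4}.
States satisfying EG ¬t ∧ E[¬s ∨ r U ¬r] ∧ EF AF s: {q4}.

{q4}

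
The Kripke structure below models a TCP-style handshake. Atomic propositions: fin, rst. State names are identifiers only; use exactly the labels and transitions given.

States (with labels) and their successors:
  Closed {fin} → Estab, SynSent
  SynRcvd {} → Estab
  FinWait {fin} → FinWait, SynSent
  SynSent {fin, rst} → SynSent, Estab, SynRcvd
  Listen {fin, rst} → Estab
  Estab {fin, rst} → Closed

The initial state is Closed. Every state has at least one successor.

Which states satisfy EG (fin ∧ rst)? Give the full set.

{SynSent}

States satisfying fin ∧ rst: {SynSent, Listen, Estab}.
States satisfying EG (fin ∧ rst): {SynSent}.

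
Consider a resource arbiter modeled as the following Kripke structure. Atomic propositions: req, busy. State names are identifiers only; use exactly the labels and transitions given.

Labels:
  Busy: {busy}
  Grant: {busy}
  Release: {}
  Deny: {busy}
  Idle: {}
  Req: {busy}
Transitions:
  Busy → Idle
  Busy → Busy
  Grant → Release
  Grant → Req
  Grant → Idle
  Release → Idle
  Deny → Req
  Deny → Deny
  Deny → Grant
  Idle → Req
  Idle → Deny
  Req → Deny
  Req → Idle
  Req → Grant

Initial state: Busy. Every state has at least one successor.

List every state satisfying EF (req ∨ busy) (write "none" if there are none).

States satisfying req ∨ busy: {Busy, Grant, Deny, Req}.
States satisfying EF (req ∨ busy): {Busy, Grant, Release, Deny, Idle, Req}.

{Busy, Grant, Release, Deny, Idle, Req}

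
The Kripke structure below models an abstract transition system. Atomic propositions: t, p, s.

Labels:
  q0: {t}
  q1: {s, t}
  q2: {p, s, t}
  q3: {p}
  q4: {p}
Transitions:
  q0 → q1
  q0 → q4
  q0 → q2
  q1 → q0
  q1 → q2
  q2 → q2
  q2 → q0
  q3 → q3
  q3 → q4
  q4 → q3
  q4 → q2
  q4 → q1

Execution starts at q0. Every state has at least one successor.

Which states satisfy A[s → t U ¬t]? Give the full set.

{q3, q4}

States satisfying s → t: {q0, q1, q2, q3, q4}.
States satisfying ¬t: {q3, q4}.
States satisfying A[s → t U ¬t]: {q3, q4}.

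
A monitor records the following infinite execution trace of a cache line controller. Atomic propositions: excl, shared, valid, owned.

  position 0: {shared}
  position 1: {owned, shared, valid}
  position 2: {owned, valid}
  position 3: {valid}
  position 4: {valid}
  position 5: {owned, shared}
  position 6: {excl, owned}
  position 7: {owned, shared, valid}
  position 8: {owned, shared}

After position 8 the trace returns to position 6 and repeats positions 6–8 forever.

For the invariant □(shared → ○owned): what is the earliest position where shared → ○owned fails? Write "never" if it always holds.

never

shared → ○owned holds at every position 0..8, and those are all the positions the trace ever visits, so the invariant □(shared → ○owned) is never violated.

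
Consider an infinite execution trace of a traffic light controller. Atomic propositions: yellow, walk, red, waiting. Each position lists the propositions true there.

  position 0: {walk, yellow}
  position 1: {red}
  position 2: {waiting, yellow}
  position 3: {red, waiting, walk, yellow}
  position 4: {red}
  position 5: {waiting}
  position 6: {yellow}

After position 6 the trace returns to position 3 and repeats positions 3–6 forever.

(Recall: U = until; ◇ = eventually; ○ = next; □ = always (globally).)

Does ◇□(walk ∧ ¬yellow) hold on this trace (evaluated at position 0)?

□(walk ∧ ¬yellow) is false at every position 0..6, so it never becomes true and ◇□(walk ∧ ¬yellow) fails.

Violated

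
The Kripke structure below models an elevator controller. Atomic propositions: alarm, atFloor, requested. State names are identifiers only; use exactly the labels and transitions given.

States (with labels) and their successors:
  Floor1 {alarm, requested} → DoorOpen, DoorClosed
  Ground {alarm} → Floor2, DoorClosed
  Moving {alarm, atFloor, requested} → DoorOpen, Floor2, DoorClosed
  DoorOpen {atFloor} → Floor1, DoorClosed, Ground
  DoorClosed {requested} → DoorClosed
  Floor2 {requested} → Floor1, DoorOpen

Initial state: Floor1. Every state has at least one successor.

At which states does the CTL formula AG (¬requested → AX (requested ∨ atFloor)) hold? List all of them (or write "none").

States satisfying ¬requested → AX (requested ∨ atFloor): {Floor1, Ground, Moving, DoorClosed, Floor2}.
States satisfying AG (¬requested → AX (requested ∨ atFloor)): {DoorClosed}.

{DoorClosed}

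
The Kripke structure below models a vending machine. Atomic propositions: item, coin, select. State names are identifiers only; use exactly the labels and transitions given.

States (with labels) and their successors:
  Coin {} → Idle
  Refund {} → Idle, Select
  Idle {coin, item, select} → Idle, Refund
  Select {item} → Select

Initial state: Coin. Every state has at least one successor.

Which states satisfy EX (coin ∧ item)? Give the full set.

{Coin, Refund, Idle}

States satisfying coin ∧ item: {Idle}.
States satisfying EX (coin ∧ item): {Coin, Refund, Idle}.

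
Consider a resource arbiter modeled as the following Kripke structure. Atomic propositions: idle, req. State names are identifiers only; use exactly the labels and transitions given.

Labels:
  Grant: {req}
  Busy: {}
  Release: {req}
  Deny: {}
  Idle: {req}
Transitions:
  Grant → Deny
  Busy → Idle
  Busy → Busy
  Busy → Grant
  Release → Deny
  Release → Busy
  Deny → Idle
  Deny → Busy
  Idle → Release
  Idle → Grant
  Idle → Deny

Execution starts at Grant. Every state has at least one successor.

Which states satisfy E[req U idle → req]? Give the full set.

States satisfying req: {Grant, Release, Idle}.
States satisfying idle → req: {Grant, Busy, Release, Deny, Idle}.
States satisfying E[req U idle → req]: {Grant, Busy, Release, Deny, Idle}.

{Grant, Busy, Release, Deny, Idle}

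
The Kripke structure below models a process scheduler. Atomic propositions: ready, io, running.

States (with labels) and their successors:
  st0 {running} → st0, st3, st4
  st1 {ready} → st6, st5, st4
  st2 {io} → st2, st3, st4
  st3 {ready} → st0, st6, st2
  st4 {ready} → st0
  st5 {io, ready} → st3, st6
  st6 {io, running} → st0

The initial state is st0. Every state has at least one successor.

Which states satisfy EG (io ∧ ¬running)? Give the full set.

States satisfying io ∧ ¬running: {st2, st5}.
States satisfying EG (io ∧ ¬running): {st2}.

{st2}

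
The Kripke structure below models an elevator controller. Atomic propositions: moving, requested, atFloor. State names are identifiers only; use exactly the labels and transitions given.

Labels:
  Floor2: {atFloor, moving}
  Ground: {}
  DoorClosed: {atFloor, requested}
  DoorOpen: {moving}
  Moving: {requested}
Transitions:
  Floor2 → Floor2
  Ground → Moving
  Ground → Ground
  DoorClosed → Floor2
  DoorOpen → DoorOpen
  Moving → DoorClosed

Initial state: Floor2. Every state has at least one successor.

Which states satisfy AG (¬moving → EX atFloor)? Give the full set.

{Floor2, DoorClosed, DoorOpen, Moving}

States satisfying ¬moving → EX atFloor: {Floor2, DoorClosed, DoorOpen, Moving}.
States satisfying AG (¬moving → EX atFloor): {Floor2, DoorClosed, DoorOpen, Moving}.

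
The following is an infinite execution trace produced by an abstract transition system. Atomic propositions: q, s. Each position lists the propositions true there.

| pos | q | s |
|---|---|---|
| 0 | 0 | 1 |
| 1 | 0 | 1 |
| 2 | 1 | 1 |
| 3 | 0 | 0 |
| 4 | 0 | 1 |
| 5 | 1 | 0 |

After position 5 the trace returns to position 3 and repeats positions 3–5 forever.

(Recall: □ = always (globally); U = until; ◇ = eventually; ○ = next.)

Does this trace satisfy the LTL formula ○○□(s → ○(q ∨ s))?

Violated

The position after 0 is 1; ○□(s → ○(q ∨ s)) is false there.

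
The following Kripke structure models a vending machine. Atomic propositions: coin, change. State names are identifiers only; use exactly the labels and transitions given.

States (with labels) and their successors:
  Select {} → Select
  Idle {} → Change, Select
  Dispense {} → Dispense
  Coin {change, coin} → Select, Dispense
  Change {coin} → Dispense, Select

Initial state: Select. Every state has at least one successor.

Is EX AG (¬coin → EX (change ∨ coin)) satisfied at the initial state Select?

States satisfying AG (¬coin → EX (change ∨ coin)): ∅.
States satisfying EX AG (¬coin → EX (change ∨ coin)): ∅.
No suitable path/successor from Select witnesses the formula.
Select ∉ Sat(EX AG (¬coin → EX (change ∨ coin))).

No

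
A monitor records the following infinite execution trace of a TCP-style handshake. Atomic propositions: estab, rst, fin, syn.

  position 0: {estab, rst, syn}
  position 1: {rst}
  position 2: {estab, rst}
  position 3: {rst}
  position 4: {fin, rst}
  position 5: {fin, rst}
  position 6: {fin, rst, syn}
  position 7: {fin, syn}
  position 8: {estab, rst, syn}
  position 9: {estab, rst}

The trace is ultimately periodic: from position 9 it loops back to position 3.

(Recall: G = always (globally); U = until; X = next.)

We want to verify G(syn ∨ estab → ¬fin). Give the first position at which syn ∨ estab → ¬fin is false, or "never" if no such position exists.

Check syn ∨ estab → ¬fin at each position in order: 0 ✓, 1 ✓, 2 ✓, 3 ✓, 4 ✓, 5 ✓.
At position 6 the labels are {fin, rst, syn}, so syn ∨ estab → ¬fin is false there. This is the first violation.

6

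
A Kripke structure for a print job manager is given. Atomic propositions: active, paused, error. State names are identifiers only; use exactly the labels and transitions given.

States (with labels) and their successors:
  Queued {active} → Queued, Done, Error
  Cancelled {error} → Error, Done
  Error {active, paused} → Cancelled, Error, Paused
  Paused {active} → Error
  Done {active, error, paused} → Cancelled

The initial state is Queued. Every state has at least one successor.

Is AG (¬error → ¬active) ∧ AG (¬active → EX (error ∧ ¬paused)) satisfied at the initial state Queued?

States satisfying ¬error → ¬active: {Cancelled, Done}.
States satisfying AG (¬error → ¬active): ∅.
States satisfying ¬active → EX (error ∧ ¬paused): {Queued, Error, Paused, Done}.
States satisfying AG (¬active → EX (error ∧ ¬paused)): ∅.
States satisfying AG (¬error → ¬active) ∧ AG (¬active → EX (error ∧ ¬paused)): ∅.
Queued ∉ Sat(AG (¬error → ¬active) ∧ AG (¬active → EX (error ∧ ¬paused))).

Does not hold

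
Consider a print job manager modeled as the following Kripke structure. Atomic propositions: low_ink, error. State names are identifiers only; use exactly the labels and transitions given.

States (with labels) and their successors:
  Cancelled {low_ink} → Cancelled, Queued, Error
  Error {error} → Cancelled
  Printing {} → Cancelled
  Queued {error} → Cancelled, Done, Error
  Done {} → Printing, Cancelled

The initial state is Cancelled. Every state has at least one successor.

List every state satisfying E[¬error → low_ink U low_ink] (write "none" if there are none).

{Cancelled, Error, Queued}

States satisfying ¬error → low_ink: {Cancelled, Error, Queued}.
States satisfying low_ink: {Cancelled}.
States satisfying E[¬error → low_ink U low_ink]: {Cancelled, Error, Queued}.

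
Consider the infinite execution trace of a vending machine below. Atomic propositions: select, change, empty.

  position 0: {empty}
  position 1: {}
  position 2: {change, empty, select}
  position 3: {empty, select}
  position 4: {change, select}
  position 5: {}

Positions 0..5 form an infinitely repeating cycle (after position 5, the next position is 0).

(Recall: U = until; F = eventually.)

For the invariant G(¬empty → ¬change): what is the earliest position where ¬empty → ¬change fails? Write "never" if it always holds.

4

Check ¬empty → ¬change at each position in order: 0 ✓, 1 ✓, 2 ✓, 3 ✓.
At position 4 the labels are {change, select}, so ¬empty → ¬change is false there. This is the first violation.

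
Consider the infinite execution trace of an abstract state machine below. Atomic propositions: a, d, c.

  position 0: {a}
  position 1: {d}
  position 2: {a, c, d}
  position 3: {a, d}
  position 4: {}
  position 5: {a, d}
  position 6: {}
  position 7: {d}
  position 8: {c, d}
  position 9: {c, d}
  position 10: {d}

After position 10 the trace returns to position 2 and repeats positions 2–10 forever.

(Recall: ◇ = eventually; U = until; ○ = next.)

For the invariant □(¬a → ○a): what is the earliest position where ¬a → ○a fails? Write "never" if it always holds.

Check ¬a → ○a at each position in order: 0 ✓, 1 ✓, 2 ✓, 3 ✓, 4 ✓, 5 ✓.
At position 6 the labels are {} and the next position 7 has {d}, so ¬a → ○a is false there. This is the first violation.

6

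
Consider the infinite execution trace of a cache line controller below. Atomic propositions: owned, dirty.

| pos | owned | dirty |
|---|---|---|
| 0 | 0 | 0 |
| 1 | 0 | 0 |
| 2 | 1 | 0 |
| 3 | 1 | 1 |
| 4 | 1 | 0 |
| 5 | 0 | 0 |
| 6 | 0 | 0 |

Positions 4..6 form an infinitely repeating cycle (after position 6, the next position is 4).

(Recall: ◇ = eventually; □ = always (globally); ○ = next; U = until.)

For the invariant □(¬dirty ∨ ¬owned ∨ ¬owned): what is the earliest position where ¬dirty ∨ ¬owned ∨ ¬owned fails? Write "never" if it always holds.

3

Check ¬dirty ∨ ¬owned ∨ ¬owned at each position in order: 0 ✓, 1 ✓, 2 ✓.
At position 3 the labels are {dirty, owned}, so ¬dirty ∨ ¬owned ∨ ¬owned is false there. This is the first violation.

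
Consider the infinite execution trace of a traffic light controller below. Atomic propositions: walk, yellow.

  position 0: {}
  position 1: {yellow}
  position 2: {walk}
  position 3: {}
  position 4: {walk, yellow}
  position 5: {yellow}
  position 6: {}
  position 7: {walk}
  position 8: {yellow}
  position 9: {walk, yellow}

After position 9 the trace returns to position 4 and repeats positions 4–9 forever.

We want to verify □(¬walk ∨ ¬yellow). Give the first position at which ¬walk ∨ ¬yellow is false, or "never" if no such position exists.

Check ¬walk ∨ ¬yellow at each position in order: 0 ✓, 1 ✓, 2 ✓, 3 ✓.
At position 4 the labels are {walk, yellow}, so ¬walk ∨ ¬yellow is false there. This is the first violation.

4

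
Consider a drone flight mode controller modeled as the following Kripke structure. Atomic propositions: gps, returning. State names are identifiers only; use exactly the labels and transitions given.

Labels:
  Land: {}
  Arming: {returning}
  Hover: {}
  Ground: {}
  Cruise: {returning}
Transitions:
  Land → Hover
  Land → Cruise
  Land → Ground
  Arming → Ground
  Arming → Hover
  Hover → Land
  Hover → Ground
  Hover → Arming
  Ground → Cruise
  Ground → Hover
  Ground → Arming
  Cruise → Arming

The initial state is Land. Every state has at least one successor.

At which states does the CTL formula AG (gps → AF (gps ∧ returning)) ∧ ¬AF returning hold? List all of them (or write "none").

{Land, Hover, Ground}

States satisfying gps → AF (gps ∧ returning): {Land, Arming, Hover, Ground, Cruise}.
States satisfying AG (gps → AF (gps ∧ returning)): {Land, Arming, Hover, Ground, Cruise}.
States satisfying returning: {Arming, Cruise}.
States satisfying AF returning: {Arming, Cruise}.
States satisfying ¬AF returning: {Land, Hover, Ground}.
States satisfying AG (gps → AF (gps ∧ returning)) ∧ ¬AF returning: {Land, Hover, Ground}.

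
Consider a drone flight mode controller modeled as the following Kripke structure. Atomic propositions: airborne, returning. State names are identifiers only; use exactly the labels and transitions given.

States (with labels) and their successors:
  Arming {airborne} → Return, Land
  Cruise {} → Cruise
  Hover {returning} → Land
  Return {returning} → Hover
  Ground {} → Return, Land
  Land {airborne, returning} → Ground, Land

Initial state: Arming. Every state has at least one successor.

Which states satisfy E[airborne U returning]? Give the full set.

{Arming, Hover, Return, Land}

States satisfying airborne: {Arming, Land}.
States satisfying returning: {Hover, Return, Land}.
States satisfying E[airborne U returning]: {Arming, Hover, Return, Land}.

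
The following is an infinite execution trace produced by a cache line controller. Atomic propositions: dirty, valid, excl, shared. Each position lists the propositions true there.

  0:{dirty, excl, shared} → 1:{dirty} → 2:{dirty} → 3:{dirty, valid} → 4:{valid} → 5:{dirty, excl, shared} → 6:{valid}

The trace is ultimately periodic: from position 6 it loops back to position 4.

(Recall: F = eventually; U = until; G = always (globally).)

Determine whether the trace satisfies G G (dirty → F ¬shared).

G (dirty → F ¬shared) holds at every position 0..6, and those are all positions ever visited, so G G (dirty → F ¬shared) holds.

Satisfied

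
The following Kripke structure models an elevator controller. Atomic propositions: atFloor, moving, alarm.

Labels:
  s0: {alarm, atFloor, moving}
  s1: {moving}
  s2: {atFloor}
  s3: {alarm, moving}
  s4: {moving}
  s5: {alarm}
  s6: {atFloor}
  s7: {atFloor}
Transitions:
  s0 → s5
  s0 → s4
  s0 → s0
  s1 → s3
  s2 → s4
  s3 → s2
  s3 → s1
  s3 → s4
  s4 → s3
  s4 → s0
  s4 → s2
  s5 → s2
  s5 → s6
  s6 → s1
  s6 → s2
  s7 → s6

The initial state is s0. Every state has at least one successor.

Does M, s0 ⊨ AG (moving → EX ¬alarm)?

States satisfying moving → EX ¬alarm: {s0, s2, s3, s4, s5, s6, s7}.
States satisfying AG (moving → EX ¬alarm): ∅.
s1 is reachable from s0 and violates moving → EX ¬alarm, so AG fails at s0.
s0 ∉ Sat(AG (moving → EX ¬alarm)).

Does not hold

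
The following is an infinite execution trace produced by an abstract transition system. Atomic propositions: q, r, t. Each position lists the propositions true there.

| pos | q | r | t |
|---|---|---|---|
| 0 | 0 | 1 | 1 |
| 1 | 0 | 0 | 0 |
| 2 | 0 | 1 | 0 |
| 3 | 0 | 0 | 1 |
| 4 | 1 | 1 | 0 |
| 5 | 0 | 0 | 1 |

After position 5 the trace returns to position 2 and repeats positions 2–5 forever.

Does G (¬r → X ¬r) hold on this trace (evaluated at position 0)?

Does not hold

¬r → X ¬r must hold at every position from 0 onward. It fails at position 1, so G (¬r → X ¬r) is false.
Positions where ¬r holds: 1, 3, 5.
Check X ¬r at each: 1→fails, 3→fails, 5→fails.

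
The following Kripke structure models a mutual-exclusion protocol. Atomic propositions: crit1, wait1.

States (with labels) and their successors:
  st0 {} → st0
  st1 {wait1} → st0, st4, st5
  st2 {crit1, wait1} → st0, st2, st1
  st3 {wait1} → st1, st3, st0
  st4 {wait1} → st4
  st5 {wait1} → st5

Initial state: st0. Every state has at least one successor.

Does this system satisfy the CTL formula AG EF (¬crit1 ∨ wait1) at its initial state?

Holds

States satisfying EF (¬crit1 ∨ wait1): {st0, st1, st2, st3, st4, st5}.
States satisfying AG EF (¬crit1 ∨ wait1): {st0, st1, st2, st3, st4, st5}.
Every state reachable from st0 satisfies EF (¬crit1 ∨ wait1).
st0 ∈ Sat(AG EF (¬crit1 ∨ wait1)).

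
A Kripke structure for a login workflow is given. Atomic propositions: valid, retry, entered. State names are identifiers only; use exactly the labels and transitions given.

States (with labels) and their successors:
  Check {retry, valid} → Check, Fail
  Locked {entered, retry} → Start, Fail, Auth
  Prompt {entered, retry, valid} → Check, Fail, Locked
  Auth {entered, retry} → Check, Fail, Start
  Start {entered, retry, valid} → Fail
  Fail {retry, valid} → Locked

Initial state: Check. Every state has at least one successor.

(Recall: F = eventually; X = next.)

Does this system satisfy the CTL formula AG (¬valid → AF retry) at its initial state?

Holds

States satisfying ¬valid → AF retry: {Check, Locked, Prompt, Auth, Start, Fail}.
States satisfying AG (¬valid → AF retry): {Check, Locked, Prompt, Auth, Start, Fail}.
Every state reachable from Check satisfies ¬valid → AF retry.
Check ∈ Sat(AG (¬valid → AF retry)).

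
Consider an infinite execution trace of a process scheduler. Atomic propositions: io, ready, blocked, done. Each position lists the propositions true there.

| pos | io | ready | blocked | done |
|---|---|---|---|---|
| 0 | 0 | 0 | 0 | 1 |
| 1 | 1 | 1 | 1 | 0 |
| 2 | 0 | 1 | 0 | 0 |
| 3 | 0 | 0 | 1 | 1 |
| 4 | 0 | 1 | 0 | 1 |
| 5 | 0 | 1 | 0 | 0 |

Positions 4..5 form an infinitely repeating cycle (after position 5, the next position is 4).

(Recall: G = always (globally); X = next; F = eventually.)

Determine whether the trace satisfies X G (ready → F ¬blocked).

Yes

The position after 0 is 1; G (ready → F ¬blocked) is true there.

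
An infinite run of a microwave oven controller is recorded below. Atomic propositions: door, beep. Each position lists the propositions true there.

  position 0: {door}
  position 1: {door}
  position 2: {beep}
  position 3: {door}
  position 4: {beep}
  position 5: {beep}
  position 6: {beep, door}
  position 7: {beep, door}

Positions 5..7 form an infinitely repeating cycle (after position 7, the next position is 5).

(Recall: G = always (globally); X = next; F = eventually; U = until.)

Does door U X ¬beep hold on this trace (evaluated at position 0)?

Holds

Walking from position 0: X ¬beep first holds at position 0, and door holds at every earlier position along the way, so door U X ¬beep holds.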